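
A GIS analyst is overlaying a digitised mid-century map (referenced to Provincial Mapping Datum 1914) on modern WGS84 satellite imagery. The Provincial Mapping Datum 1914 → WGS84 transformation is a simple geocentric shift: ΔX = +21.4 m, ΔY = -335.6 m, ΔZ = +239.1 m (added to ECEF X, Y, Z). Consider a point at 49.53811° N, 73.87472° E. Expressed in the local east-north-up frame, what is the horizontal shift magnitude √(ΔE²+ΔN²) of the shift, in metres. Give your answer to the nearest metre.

At φ = 49.53811°, λ = 73.87472°: sin φ = 0.760838, cos φ = 0.648942, sin λ = 0.960657, cos λ = 0.277739.
ΔE = −sin λ·ΔX + cos λ·ΔY = −(0.960657)·(21.4) + (0.277739)·(-335.6) = -113.77 m.
ΔN = −sin φ cos λ·ΔX − sin φ sin λ·ΔY + cos φ·ΔZ = −(0.760838)(0.277739)(21.4) − (0.760838)(0.960657)(-335.6) + (0.648942)(239.1) = 395.93 m.
Horizontal magnitude = √(ΔE² + ΔN²) = √((-113.77)² + 395.93²) = 411.95 m.

412 m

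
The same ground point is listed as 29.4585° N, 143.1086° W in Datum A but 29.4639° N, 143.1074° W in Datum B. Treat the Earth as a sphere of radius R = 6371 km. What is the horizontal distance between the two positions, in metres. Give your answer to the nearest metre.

612 m

Δφ = 29.4639° − 29.4585° = +0.0054°; Δλ = -143.1074° − -143.1086° = +0.0012°.
1° along a meridian = πR/180 = 111195 m.
ΔN = Δφ × 111195 = 600.5 m; ΔE = Δλ × 111195 × cos(29.4585°) = +0.0012 × 111195 × 0.870712 = 116.2 m.
Distance = √(ΔE² + ΔN²) = √(116.2² + 600.5²) = 611.6 m.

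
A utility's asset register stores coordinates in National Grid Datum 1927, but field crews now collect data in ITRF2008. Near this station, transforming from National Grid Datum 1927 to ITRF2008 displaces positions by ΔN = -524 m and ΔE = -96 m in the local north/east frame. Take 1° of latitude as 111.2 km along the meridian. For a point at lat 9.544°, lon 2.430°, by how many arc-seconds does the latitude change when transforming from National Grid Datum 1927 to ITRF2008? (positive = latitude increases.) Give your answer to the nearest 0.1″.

Δφ = -17.0″

1° of latitude = 111.2 km, so Δφ = -524.0 / 111200 = -0.0047122° = -16.964″.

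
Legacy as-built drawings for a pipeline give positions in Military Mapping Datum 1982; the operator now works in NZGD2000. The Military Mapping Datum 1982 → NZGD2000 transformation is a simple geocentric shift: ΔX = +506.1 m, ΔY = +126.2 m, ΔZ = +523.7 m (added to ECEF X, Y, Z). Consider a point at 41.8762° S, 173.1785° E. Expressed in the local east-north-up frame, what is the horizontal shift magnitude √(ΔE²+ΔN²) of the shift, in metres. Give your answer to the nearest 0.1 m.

At φ = -41.8762°, λ = 173.1785°: sin φ = -0.667523, cos φ = 0.744589, sin λ = 0.118777, cos λ = -0.992921.
ΔE = −sin λ·ΔX + cos λ·ΔY = −(0.118777)·(506.1) + (-0.992921)·(126.2) = -185.42 m.
ΔN = −sin φ cos λ·ΔX − sin φ sin λ·ΔY + cos φ·ΔZ = −(-0.667523)(-0.992921)(506.1) − (-0.667523)(0.118777)(126.2) + (0.744589)(523.7) = 64.51 m.
Horizontal magnitude = √(ΔE² + ΔN²) = √((-185.42)² + 64.51²) = 196.32 m.

196.3 m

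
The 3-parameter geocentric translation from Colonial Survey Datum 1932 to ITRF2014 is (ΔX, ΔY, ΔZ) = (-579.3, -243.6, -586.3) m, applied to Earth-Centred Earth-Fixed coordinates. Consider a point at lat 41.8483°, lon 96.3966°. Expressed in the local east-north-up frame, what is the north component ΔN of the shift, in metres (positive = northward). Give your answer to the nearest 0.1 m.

ΔN = -318.3 m

At φ = 41.8483°, λ = 96.3966°: sin φ = 0.667161, cos φ = 0.744914, sin λ = 0.993775, cos λ = -0.111410.
ΔN = −sin φ cos λ·ΔX − sin φ sin λ·ΔY + cos φ·ΔZ = −(0.667161)(-0.111410)(-579.3) − (0.667161)(0.993775)(-243.6) + (0.744914)(-586.3) = -318.29 m.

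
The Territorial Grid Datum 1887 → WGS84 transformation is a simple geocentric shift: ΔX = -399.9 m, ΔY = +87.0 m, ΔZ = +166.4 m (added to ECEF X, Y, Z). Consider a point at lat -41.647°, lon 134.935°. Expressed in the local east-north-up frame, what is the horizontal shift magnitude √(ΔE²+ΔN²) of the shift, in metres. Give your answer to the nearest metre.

417 m

At φ = -41.647°, λ = 134.935°: sin φ = -0.664539, cos φ = 0.747253, sin λ = 0.707909, cos λ = -0.706304.
ΔE = −sin λ·ΔX + cos λ·ΔY = −(0.707909)·(-399.9) + (-0.706304)·(87.0) = 221.64 m.
ΔN = −sin φ cos λ·ΔX − sin φ sin λ·ΔY + cos φ·ΔZ = −(-0.664539)(-0.706304)(-399.9) − (-0.664539)(0.707909)(87.0) + (0.747253)(166.4) = 352.97 m.
Horizontal magnitude = √(ΔE² + ΔN²) = √(221.64² + 352.97²) = 416.79 m.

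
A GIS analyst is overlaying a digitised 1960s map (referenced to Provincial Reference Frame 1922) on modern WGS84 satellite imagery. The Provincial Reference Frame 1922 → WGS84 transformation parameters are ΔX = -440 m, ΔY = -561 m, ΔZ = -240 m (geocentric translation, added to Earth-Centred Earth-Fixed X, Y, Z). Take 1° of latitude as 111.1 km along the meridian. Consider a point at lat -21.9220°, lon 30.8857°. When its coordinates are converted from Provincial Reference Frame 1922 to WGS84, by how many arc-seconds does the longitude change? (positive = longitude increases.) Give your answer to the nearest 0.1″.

sin φ = -0.373344, cos φ = 0.927693, sin λ = 0.513327, cos λ = 0.858193.
East component: ΔE = −sin λ·ΔX + cos λ·ΔY = −(0.513327)(-440) + (0.858193)(-561) = -255.58 m.
1° of latitude spans 111100 m; at latitude φ, 1° of longitude spans that × cos φ = 103066.7 m, so Δλ = -255.58 / 103066.7 × 3600 = -8.927″.

Δλ = -8.9″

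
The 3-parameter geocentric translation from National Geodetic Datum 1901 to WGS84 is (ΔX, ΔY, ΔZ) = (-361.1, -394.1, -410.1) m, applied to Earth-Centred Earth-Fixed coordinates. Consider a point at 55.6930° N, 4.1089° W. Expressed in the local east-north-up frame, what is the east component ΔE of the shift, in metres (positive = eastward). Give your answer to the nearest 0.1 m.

The local east axis at (φ, λ) is (−sin λ, cos λ, 0), so ΔE = −sin(-4.1089°)·(-361.1) + cos(-4.1089°)·(-394.1) = -418.96 m.

ΔE = -419.0 m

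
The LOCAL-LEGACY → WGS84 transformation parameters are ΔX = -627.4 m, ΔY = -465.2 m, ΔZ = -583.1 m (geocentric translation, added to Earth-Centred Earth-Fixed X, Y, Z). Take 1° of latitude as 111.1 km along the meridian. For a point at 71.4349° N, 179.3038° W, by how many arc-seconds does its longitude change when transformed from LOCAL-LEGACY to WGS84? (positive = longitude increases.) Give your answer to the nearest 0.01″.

sin φ = 0.947963, cos φ = 0.318382, sin λ = -0.012151, cos λ = -0.999926.
East component: ΔE = −sin λ·ΔX + cos λ·ΔY = −(-0.012151)(-627.4) + (-0.999926)(-465.2) = 457.54 m.
1° of latitude spans 111100 m; at latitude φ, 1° of longitude spans that × cos φ = 35372.2 m, so Δλ = 457.54 / 35372.2 × 3600 = 46.566″.

Δλ = 46.57″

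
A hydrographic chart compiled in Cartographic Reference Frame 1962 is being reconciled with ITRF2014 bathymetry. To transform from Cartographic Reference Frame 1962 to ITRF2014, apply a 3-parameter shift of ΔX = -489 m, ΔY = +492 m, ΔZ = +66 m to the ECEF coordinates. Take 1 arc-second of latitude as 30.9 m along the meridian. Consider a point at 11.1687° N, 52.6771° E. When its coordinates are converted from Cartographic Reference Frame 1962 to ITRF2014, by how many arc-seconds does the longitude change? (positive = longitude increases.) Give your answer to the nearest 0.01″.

Δλ = 22.67″

sin φ = 0.193698, cos φ = 0.981061, sin λ = 0.795231, cos λ = 0.606306.
East component: ΔE = −sin λ·ΔX + cos λ·ΔY = −(0.795231)(-489) + (0.606306)(492) = 687.17 m.
1° of latitude spans 3600 × 30.90 = 111240 m; at latitude φ, 1° of longitude spans that × cos φ = 109133.2 m, so Δλ = 687.17 / 109133.2 × 3600 = 22.668″.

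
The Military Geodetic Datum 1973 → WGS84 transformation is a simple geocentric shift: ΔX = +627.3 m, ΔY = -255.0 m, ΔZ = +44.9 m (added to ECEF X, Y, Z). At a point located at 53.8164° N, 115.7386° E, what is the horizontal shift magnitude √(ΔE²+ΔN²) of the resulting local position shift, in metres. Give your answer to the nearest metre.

The local east axis at (φ, λ) is (−sin λ, cos λ, 0), so ΔE = −sin(115.7386°)·627.3 + cos(115.7386°)·(-255.0) = -454.32 m.
The local north axis is (−sin φ cos λ, −sin φ sin λ, cos φ), giving ΔN = 219.874 + 185.398 + 26.508 = 431.78 m.
Horizontal magnitude = √(ΔE² + ΔN²) = √((-454.32)² + 431.78²) = 626.77 m.

627 m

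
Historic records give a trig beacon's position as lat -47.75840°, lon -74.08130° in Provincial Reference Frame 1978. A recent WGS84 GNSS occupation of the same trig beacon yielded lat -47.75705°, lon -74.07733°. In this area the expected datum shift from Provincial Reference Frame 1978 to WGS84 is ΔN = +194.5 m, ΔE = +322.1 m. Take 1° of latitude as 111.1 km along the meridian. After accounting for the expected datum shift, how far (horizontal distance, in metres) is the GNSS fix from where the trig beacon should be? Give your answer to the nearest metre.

Observed coordinate differences: Δφ = +0.00135°, Δλ = +0.00397°.
Converting to metres (1° lat = 111100 m, cos φ = 0.672258): observed ΔN = 150.0 m, observed ΔE = 296.5 m.
Subtracting the expected shift leaves a residual of 150.0 − (194.5) = -44.5 m north and 296.5 − (322.1) = -25.6 m east.
Residual distance = √((-44.5)² + (-25.6)²) = 51.3 m.

51 m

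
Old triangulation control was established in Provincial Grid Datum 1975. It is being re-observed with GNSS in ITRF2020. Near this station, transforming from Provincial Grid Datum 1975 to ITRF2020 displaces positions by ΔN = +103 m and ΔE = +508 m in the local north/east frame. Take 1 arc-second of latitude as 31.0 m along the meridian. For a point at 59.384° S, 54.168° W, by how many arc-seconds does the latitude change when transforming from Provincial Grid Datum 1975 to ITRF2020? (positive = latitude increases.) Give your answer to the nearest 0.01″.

Δφ = 3.32″

1″ of latitude = 31.00 m, so Δφ = 103.0 / 31.00 = 3.323″.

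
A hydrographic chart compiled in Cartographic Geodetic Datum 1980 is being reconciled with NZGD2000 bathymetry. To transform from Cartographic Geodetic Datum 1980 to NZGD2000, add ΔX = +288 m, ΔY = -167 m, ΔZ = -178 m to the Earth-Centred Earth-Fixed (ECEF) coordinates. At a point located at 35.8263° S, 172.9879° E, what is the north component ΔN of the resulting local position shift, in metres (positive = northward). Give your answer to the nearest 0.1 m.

At φ = -35.8263°, λ = 172.9879°: sin φ = -0.585330, cos φ = 0.810795, sin λ = 0.122079, cos λ = -0.992520.
ΔN = −sin φ cos λ·ΔX − sin φ sin λ·ΔY + cos φ·ΔZ = −(-0.585330)(-0.992520)(288) − (-0.585330)(0.122079)(-167) + (0.810795)(-178) = -323.57 m.

ΔN = -323.6 m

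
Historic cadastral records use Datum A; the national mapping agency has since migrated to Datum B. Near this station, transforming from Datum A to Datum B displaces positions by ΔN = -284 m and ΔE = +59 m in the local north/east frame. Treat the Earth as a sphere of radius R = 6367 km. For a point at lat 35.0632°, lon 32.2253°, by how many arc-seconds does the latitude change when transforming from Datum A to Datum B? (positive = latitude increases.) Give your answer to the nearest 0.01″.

On a sphere of radius R, 1 rad of latitude = R, so Δφ = ΔN / R = -284.0 / 6367000 = -4.4605e-05 rad = -9.200″.

Δφ = -9.20″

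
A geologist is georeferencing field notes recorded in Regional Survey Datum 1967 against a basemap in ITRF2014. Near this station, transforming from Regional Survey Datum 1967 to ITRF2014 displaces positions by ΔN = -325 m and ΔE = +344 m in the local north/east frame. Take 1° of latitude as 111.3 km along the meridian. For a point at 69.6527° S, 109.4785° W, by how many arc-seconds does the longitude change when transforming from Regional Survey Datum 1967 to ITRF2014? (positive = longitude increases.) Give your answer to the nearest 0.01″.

At latitude -69.6527°, cos φ = 0.347710.
1° of longitude at this latitude = 111.3 × cos φ = 38.70 km, so Δλ = 344.0 / 38700.1 = 0.0088889° = 32.000″.

Δλ = 32.00″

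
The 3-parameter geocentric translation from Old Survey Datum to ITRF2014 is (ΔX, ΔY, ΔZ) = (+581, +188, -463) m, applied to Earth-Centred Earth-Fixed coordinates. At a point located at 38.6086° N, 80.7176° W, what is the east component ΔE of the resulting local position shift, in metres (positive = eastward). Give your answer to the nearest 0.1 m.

At φ = 38.6086°, λ = -80.7176°: sin φ = 0.623997, cos φ = 0.781427, sin λ = -0.986905, cos λ = 0.161301.
ΔE = −sin λ·ΔX + cos λ·ΔY = −(-0.986905)·(581) + (0.161301)·(188) = 603.72 m.

ΔE = 603.7 m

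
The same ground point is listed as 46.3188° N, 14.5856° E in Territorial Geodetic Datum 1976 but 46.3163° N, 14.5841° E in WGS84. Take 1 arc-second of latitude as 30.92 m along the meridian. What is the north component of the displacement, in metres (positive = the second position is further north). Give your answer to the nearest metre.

Δφ = 46.3163° − 46.3188° = -0.0025°; Δλ = 14.5841° − 14.5856° = -0.0015°.
1° of latitude = 3600 × 30.92 = 111312 m.
ΔN = Δφ × 111312 = -278.3 m; ΔE = Δλ × 111312 × cos(46.3188°) = -0.0015 × 111312 × 0.690645 = -115.3 m.

ΔN = -278 m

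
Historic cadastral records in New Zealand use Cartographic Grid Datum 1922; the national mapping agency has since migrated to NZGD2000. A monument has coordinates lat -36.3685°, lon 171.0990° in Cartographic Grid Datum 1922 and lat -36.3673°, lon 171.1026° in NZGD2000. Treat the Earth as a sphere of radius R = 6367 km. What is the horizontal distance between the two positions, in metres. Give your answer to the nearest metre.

Δφ = -36.3673° − -36.3685° = +0.0012°; Δλ = 171.1026° − 171.0990° = +0.0036°.
1° along a meridian = πR/180 = 111125 m.
ΔN = Δφ × 111125 = 133.4 m; ΔE = Δλ × 111125 × cos(-36.3685°) = +0.0036 × 111125 × 0.805220 = 322.1 m.
Distance = √(ΔE² + ΔN²) = √(322.1² + 133.4²) = 348.6 m.

349 m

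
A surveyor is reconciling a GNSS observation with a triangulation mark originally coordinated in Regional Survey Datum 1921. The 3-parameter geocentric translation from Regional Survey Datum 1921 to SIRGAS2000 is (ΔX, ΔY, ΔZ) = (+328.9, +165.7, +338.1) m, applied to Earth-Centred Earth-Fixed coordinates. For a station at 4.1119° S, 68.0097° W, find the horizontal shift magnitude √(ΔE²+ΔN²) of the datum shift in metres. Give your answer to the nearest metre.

497 m

At φ = -4.1119°, λ = -68.0097°: sin φ = -0.071705, cos φ = 0.997426, sin λ = -0.927247, cos λ = 0.374450.
ΔE = −sin λ·ΔX + cos λ·ΔY = −(-0.927247)·(328.9) + (0.374450)·(165.7) = 367.02 m.
ΔN = −sin φ cos λ·ΔX − sin φ sin λ·ΔY + cos φ·ΔZ = −(-0.071705)(0.374450)(328.9) − (-0.071705)(-0.927247)(165.7) + (0.997426)(338.1) = 335.04 m.
Horizontal magnitude = √(ΔE² + ΔN²) = √(367.02² + 335.04²) = 496.95 m.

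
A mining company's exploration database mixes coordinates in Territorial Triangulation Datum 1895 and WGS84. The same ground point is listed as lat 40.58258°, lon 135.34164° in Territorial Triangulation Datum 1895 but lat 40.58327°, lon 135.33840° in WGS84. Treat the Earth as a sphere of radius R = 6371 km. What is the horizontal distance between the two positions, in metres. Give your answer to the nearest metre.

Δφ = 40.58327° − 40.58258° = +0.00069°; Δλ = 135.33840° − 135.34164° = -0.00324°.
1° along a meridian = πR/180 = 111195 m.
ΔN = Δφ × 111195 = 76.7 m; ΔE = Δλ × 111195 × cos(40.58258°) = -0.00324 × 111195 × 0.759469 = -273.6 m.
Distance = √(ΔE² + ΔN²) = √((-273.6)² + 76.7²) = 284.2 m.

284 m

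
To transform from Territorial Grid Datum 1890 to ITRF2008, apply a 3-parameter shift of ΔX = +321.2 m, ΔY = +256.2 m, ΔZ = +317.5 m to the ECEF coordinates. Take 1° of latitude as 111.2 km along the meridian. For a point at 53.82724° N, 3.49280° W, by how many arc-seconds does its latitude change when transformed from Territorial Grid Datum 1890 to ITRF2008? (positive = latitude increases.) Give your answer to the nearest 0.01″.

Δφ = -1.90″

sin φ = 0.807241, cos φ = 0.590222, sin λ = -0.060923, cos λ = 0.998142.
North component: ΔN = −sin φ cos λ·ΔX − sin φ sin λ·ΔY + cos φ·ΔZ = −(0.807241)(0.998142)(321.2) − (0.807241)(-0.060923)(256.2) + (0.590222)(317.5) = -58.81 m.
1° of latitude spans 111200 m, so Δφ = -58.81 / 111200 × 3600 = -1.904″.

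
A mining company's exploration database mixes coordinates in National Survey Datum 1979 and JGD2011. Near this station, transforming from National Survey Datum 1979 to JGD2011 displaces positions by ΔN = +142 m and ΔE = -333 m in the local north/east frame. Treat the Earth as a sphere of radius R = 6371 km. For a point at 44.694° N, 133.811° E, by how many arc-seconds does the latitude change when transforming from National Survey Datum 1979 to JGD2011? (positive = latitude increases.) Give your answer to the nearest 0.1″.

Δφ = 4.6″

On a sphere of radius R, 1 rad of latitude = R, so Δφ = ΔN / R = 142.0 / 6371000 = 2.2288e-05 rad = 4.597″.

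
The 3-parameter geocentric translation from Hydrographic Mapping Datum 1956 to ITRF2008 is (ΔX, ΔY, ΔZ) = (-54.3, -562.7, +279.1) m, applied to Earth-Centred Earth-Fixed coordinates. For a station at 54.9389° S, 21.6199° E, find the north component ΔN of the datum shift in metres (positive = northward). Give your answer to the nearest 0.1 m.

ΔN = -50.7 m

At φ = -54.9389°, λ = 21.6199°: sin φ = -0.818540, cos φ = 0.574450, sin λ = 0.368447, cos λ = 0.929649.
ΔN = −sin φ cos λ·ΔX − sin φ sin λ·ΔY + cos φ·ΔZ = −(-0.818540)(0.929649)(-54.3) − (-0.818540)(0.368447)(-562.7) + (0.574450)(279.1) = -50.70 m.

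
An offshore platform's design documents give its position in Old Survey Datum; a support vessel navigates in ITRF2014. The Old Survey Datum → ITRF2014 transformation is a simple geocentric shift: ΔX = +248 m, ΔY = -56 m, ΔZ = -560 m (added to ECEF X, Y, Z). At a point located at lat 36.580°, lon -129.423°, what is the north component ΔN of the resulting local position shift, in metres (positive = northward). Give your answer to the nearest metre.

ΔN = -382 m

At φ = 36.580°, λ = -129.423°: sin φ = 0.595945, cos φ = 0.803026, sin λ = -0.772479, cos λ = -0.635041.
ΔN = −sin φ cos λ·ΔX − sin φ sin λ·ΔY + cos φ·ΔZ = −(0.595945)(-0.635041)(248) − (0.595945)(-0.772479)(-56) + (0.803026)(-560) = -381.62 m.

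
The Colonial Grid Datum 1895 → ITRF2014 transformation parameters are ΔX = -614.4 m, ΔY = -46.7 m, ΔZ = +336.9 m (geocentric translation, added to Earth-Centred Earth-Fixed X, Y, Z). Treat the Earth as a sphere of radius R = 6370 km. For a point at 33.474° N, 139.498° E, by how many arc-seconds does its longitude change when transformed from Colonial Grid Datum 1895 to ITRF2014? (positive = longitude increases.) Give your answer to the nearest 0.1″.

Δλ = 16.9″

sin φ = 0.551559, cos φ = 0.834136, sin λ = 0.649475, cos λ = -0.760383.
East component: ΔE = −sin λ·ΔX + cos λ·ΔY = −(0.649475)(-614.4) + (-0.760383)(-46.7) = 434.55 m.
1° of latitude spans πR/180 = 111177 m; at latitude φ, 1° of longitude spans that × cos φ = 92737.2 m, so Δλ = 434.55 / 92737.2 × 3600 = 16.869″.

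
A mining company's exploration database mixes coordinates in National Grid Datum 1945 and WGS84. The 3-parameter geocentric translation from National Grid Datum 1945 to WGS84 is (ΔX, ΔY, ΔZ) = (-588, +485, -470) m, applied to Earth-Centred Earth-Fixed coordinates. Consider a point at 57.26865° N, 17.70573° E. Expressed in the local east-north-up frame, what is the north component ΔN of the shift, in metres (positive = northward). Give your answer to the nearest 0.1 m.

At φ = 57.26865°, λ = 17.70573°: sin φ = 0.841215, cos φ = 0.540701, sin λ = 0.304128, cos λ = 0.952631.
ΔN = −sin φ cos λ·ΔX − sin φ sin λ·ΔY + cos φ·ΔZ = −(0.841215)(0.952631)(-588) − (0.841215)(0.304128)(485) + (0.540701)(-470) = 92.99 m.

ΔN = 93.0 m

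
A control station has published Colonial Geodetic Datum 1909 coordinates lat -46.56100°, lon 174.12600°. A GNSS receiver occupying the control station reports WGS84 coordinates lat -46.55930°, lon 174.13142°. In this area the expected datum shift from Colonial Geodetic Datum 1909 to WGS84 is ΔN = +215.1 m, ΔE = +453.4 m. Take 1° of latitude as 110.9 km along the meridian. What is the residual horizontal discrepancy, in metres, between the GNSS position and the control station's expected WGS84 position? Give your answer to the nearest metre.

48 m

Observed coordinate differences: Δφ = +0.00170°, Δλ = +0.00542°.
Converting to metres (1° lat = 110900 m, cos φ = 0.687582): observed ΔN = 188.5 m, observed ΔE = 413.3 m.
Subtracting the expected shift leaves a residual of 188.5 − (215.1) = -26.6 m north and 413.3 − (453.4) = -40.1 m east.
Residual distance = √((-26.6)² + (-40.1)²) = 48.1 m.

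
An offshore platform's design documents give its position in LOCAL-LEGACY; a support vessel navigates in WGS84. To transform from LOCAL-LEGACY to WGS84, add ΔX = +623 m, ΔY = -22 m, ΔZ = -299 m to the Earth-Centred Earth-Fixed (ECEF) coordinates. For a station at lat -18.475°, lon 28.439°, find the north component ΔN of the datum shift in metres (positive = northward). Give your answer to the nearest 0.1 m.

ΔN = -113.3 m

At φ = -18.475°, λ = 28.439°: sin φ = -0.316891, cos φ = 0.948462, sin λ = 0.476223, cos λ = 0.879325.
ΔN = −sin φ cos λ·ΔX − sin φ sin λ·ΔY + cos φ·ΔZ = −(-0.316891)(0.879325)(623) − (-0.316891)(0.476223)(-22) + (0.948462)(-299) = -113.31 m.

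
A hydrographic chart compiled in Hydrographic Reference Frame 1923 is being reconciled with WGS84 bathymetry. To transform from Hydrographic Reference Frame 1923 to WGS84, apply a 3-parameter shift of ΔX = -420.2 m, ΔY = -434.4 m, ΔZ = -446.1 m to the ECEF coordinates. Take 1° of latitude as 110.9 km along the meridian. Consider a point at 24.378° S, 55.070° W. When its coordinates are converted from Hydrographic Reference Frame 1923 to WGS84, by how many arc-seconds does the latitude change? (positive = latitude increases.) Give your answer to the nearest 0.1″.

Δφ = -11.6″

sin φ = -0.412755, cos φ = 0.910842, sin λ = -0.819852, cos λ = 0.572575.
North component: ΔN = −sin φ cos λ·ΔX − sin φ sin λ·ΔY + cos φ·ΔZ = −(-0.412755)(0.572575)(-420.2) − (-0.412755)(-0.819852)(-434.4) + (0.910842)(-446.1) = -358.63 m.
1° of latitude spans 110900 m, so Δφ = -358.63 / 110900 × 3600 = -11.642″.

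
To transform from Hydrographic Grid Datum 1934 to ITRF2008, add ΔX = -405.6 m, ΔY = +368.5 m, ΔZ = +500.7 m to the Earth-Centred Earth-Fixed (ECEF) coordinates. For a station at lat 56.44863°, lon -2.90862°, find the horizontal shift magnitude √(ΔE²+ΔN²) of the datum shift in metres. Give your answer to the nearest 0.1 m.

719.4 m

At φ = 56.44863°, λ = -2.90862°: sin φ = 0.833391, cos φ = 0.552684, sin λ = -0.050743, cos λ = 0.998712.
ΔE = −sin λ·ΔX + cos λ·ΔY = −(-0.050743)·(-405.6) + (0.998712)·(368.5) = 347.44 m.
ΔN = −sin φ cos λ·ΔX − sin φ sin λ·ΔY + cos φ·ΔZ = −(0.833391)(0.998712)(-405.6) − (0.833391)(-0.050743)(368.5) + (0.552684)(500.7) = 629.90 m.
Horizontal magnitude = √(ΔE² + ΔN²) = √(347.44² + 629.90²) = 719.37 m.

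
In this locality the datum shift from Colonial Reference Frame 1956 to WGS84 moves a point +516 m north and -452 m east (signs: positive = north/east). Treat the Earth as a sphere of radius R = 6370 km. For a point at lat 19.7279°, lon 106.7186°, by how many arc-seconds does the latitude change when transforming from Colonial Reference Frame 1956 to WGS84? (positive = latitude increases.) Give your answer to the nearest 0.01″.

On a sphere of radius R, 1 rad of latitude = R, so Δφ = ΔN / R = 516.0 / 6370000 = 8.1005e-05 rad = 16.708″.

Δφ = 16.71″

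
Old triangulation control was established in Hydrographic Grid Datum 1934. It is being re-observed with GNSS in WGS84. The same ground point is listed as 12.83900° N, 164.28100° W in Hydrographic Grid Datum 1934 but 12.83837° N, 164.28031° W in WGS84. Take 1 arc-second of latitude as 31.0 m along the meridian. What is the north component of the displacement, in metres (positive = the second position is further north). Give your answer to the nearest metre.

Δφ = 12.83837° − 12.83900° = -0.00063°; Δλ = -164.28031° − -164.28100° = +0.00069°.
1° of latitude = 3600 × 31.00 = 111600 m.
ΔN = Δφ × 111600 = -70.3 m; ΔE = Δλ × 111600 × cos(12.83900°) = +0.00069 × 111600 × 0.974998 = 75.1 m.

ΔN = -70 m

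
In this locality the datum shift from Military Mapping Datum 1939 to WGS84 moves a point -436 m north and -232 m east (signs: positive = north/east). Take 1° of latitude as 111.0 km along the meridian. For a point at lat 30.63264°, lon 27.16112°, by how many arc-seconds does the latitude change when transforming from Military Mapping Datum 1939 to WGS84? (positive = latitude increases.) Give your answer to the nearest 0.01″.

Δφ = -14.14″

1° of latitude = 111.0 km, so Δφ = -436.0 / 111000 = -0.0039279° = -14.141″.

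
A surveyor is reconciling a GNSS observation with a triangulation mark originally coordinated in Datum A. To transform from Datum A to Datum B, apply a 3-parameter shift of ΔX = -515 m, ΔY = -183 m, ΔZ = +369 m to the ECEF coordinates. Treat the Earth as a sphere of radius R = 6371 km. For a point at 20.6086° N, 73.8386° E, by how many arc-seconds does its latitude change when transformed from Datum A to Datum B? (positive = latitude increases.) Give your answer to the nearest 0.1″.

sin φ = 0.351982, cos φ = 0.936007, sin λ = 0.960481, cos λ = 0.278344.
North component: ΔN = −sin φ cos λ·ΔX − sin φ sin λ·ΔY + cos φ·ΔZ = −(0.351982)(0.278344)(-515) − (0.351982)(0.960481)(-183) + (0.936007)(369) = 457.71 m.
1° of latitude spans πR/180 = 111195 m, so Δφ = 457.71 / 111195 × 3600 = 14.819″.

Δφ = 14.8″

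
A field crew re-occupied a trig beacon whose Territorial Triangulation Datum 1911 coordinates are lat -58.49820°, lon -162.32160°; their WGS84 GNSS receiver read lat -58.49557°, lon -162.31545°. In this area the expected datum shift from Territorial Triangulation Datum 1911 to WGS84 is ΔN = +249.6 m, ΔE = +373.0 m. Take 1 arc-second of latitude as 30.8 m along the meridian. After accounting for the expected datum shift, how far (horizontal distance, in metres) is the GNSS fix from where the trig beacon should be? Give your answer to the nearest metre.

45 m

Observed coordinate differences: Δφ = +0.00263°, Δλ = +0.00615°.
Converting to metres (1° lat = 110880 m, cos φ = 0.522525): observed ΔN = 291.6 m, observed ΔE = 356.3 m.
Subtracting the expected shift leaves a residual of 291.6 − (249.6) = 42.0 m north and 356.3 − (373.0) = -16.7 m east.
Residual distance = √(42.0² + (-16.7)²) = 45.2 m.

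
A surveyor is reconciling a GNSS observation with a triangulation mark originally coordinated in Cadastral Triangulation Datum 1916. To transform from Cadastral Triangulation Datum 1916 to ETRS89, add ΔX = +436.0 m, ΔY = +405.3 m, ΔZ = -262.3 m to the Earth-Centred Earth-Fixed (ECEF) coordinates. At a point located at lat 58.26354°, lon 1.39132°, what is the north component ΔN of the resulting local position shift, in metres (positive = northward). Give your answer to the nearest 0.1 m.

At φ = 58.26354°, λ = 1.39132°: sin φ = 0.850477, cos φ = 0.526013, sin λ = 0.024281, cos λ = 0.999705.
ΔN = −sin φ cos λ·ΔX − sin φ sin λ·ΔY + cos φ·ΔZ = −(0.850477)(0.999705)(436.0) − (0.850477)(0.024281)(405.3) + (0.526013)(-262.3) = -517.04 m.

ΔN = -517.0 m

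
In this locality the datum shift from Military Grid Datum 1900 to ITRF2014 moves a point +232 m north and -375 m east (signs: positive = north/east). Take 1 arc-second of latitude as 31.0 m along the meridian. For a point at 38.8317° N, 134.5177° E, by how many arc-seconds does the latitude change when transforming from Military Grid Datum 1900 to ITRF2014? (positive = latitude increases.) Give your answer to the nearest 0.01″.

Δφ = 7.48″

1″ of latitude = 31.00 m, so Δφ = 232.0 / 31.00 = 7.484″.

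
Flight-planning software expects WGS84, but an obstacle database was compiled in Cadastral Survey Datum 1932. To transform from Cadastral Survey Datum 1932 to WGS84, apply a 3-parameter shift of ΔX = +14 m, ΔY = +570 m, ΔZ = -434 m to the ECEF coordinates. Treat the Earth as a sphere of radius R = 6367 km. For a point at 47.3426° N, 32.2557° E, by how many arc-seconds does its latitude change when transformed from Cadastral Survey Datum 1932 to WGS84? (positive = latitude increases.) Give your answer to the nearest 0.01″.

sin φ = 0.735419, cos φ = 0.677613, sin λ = 0.533699, cos λ = 0.845675.
North component: ΔN = −sin φ cos λ·ΔX − sin φ sin λ·ΔY + cos φ·ΔZ = −(0.735419)(0.845675)(14) − (0.735419)(0.533699)(570) + (0.677613)(-434) = -526.51 m.
1° of latitude spans πR/180 = 111125 m, so Δφ = -526.51 / 111125 × 3600 = -17.057″.

Δφ = -17.06″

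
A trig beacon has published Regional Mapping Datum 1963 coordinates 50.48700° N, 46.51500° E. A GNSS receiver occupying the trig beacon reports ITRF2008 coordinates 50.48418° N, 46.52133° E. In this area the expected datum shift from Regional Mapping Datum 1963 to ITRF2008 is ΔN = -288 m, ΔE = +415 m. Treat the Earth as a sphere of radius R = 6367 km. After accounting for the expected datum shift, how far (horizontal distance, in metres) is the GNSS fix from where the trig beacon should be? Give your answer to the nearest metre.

Observed coordinate differences: Δφ = -0.00282°, Δλ = +0.00633°.
Converting to metres (1° lat = 111125 m, cos φ = 0.636253): observed ΔN = -313.4 m, observed ΔE = 447.6 m.
Subtracting the expected shift leaves a residual of -313.4 − (-288) = -25.4 m north and 447.6 − (415) = 32.6 m east.
Residual distance = √((-25.4)² + 32.6²) = 41.3 m.

41 m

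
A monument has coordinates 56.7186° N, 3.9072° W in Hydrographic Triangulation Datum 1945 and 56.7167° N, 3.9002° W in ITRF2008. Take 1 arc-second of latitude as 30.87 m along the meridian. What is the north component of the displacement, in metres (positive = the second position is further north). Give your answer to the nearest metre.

Δφ = 56.7167° − 56.7186° = -0.0019°; Δλ = -3.9002° − -3.9072° = +0.0070°.
1° of latitude = 3600 × 30.87 = 111132 m.
ΔN = Δφ × 111132 = -211.2 m; ΔE = Δλ × 111132 × cos(56.7186°) = +0.0070 × 111132 × 0.548751 = 426.9 m.

ΔN = -211 m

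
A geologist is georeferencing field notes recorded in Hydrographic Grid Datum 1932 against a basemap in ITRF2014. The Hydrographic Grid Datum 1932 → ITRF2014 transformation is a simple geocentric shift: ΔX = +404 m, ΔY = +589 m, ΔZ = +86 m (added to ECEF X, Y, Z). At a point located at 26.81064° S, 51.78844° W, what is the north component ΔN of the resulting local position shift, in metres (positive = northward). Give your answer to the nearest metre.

ΔN = -19 m

The local north axis is (−sin φ cos λ, −sin φ sin λ, cos φ), giving ΔN = 112.716 − 208.741 + 76.755 = -19.27 m.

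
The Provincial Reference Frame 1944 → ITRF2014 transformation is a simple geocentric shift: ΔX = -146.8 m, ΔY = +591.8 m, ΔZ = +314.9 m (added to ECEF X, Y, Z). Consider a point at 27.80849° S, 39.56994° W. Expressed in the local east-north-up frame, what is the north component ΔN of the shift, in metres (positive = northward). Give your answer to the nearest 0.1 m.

At φ = -27.80849°, λ = -39.56994°: sin φ = -0.466518, cos φ = 0.884512, sin λ = -0.637020, cos λ = 0.770848.
ΔN = −sin φ cos λ·ΔX − sin φ sin λ·ΔY + cos φ·ΔZ = −(-0.466518)(0.770848)(-146.8) − (-0.466518)(-0.637020)(591.8) + (0.884512)(314.9) = 49.87 m.

ΔN = 49.9 m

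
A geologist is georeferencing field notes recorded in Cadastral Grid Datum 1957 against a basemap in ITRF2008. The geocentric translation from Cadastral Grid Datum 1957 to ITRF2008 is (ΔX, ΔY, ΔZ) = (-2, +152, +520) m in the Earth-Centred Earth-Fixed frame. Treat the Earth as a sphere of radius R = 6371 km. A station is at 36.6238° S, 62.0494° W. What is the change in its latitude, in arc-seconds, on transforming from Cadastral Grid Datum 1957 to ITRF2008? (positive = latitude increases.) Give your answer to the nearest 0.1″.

Δφ = 10.9″

sin φ = -0.596558, cos φ = 0.802570, sin λ = -0.883352, cos λ = 0.468710.
North component: ΔN = −sin φ cos λ·ΔX − sin φ sin λ·ΔY + cos φ·ΔZ = −(-0.596558)(0.468710)(-2) − (-0.596558)(-0.883352)(152) + (0.802570)(520) = 336.68 m.
1° of latitude spans πR/180 = 111195 m, so Δφ = 336.68 / 111195 × 3600 = 10.900″.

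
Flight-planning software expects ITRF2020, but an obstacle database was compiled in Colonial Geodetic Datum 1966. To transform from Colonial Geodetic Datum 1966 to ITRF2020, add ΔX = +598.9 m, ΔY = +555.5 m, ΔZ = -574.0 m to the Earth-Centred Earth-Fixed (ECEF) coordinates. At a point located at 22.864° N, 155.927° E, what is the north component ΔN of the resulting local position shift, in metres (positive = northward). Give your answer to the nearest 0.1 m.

ΔN = -404.5 m

The local north axis is (−sin φ cos λ, −sin φ sin λ, cos φ), giving ΔN = 212.461 − 88.040 − 528.901 = -404.48 m.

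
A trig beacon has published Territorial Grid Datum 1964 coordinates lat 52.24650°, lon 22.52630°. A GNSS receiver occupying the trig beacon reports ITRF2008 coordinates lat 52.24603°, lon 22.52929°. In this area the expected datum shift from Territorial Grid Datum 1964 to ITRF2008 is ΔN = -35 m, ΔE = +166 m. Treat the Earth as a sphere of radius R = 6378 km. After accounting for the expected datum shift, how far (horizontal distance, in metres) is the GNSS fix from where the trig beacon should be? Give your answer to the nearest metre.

42 m

Observed coordinate differences: Δφ = -0.00047°, Δλ = +0.00299°.
Converting to metres (1° lat = 111317 m, cos φ = 0.612266): observed ΔN = -52.3 m, observed ΔE = 203.8 m.
Subtracting the expected shift leaves a residual of -52.3 − (-35) = -17.3 m north and 203.8 − (166) = 37.8 m east.
Residual distance = √((-17.3)² + 37.8²) = 41.6 m.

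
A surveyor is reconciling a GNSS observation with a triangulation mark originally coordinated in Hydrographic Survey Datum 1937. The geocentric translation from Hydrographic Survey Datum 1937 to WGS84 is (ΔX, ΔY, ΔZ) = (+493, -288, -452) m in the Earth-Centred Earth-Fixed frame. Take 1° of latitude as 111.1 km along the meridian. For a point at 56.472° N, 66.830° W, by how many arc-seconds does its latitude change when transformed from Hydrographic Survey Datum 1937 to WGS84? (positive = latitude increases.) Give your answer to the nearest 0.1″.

Δφ = -20.5″

sin φ = 0.833616, cos φ = 0.552344, sin λ = -0.919341, cos λ = 0.393461.
North component: ΔN = −sin φ cos λ·ΔX − sin φ sin λ·ΔY + cos φ·ΔZ = −(0.833616)(0.393461)(493) − (0.833616)(-0.919341)(-288) + (0.552344)(-452) = -632.08 m.
1° of latitude spans 111100 m, so Δφ = -632.08 / 111100 × 3600 = -20.481″.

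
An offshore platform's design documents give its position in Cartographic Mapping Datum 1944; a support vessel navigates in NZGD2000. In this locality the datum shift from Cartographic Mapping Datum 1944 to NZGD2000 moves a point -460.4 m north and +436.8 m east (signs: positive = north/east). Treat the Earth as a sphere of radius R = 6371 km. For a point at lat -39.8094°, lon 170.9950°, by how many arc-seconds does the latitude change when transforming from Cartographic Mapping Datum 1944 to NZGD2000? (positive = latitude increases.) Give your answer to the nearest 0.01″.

Δφ = -14.91″

On a sphere of radius R, 1 rad of latitude = R, so Δφ = ΔN / R = -460.4 / 6371000 = -7.2265e-05 rad = -14.906″.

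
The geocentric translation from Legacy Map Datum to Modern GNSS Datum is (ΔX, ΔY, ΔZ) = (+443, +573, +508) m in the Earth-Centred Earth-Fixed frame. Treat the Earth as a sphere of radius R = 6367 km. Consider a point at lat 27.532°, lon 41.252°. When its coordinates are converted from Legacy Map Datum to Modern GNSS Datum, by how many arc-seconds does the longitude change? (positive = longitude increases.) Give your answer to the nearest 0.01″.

sin φ = 0.462244, cos φ = 0.886753, sin λ = 0.659372, cos λ = 0.751817.
East component: ΔE = −sin λ·ΔX + cos λ·ΔY = −(0.659372)(443) + (0.751817)(573) = 138.69 m.
1° of latitude spans πR/180 = 111125 m; at latitude φ, 1° of longitude spans that × cos φ = 98540.5 m, so Δλ = 138.69 / 98540.5 × 3600 = 5.067″.

Δλ = 5.07″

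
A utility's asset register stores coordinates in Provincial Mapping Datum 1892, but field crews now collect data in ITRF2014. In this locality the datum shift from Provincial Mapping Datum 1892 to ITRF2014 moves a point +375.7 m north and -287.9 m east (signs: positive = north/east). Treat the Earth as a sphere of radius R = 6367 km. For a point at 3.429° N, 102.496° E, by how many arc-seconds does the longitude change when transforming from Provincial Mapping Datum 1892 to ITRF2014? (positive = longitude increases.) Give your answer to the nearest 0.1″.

Δλ = -9.3″

At latitude 3.429°, cos φ = 0.998210.
One radian of longitude at latitude φ spans R cos φ, so Δλ = ΔE / (R cos φ) = -287.9 / (6367000 × 0.998210) = -4.5299e-05 rad = -9.344″.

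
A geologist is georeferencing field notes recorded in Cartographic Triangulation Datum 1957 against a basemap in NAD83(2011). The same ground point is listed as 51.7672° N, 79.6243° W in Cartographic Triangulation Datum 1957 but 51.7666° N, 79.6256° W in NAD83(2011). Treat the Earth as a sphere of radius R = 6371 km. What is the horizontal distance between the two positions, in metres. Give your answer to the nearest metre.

Δφ = 51.7666° − 51.7672° = -0.0006°; Δλ = -79.6256° − -79.6243° = -0.0013°.
1° along a meridian = πR/180 = 111195 m.
ΔN = Δφ × 111195 = -66.7 m; ΔE = Δλ × 111195 × cos(51.7672°) = -0.0013 × 111195 × 0.618858 = -89.5 m.
Distance = √(ΔE² + ΔN²) = √((-89.5)² + (-66.7)²) = 111.6 m.

112 m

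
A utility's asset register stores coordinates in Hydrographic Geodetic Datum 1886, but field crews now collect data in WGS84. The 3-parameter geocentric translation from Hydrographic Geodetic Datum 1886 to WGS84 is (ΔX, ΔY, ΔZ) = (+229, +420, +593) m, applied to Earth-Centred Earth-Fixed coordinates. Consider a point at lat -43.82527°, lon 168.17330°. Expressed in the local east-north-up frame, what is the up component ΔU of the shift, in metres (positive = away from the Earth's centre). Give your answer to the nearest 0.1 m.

At φ = -43.82527°, λ = 168.17330°: sin φ = -0.692461, cos φ = 0.721455, sin λ = 0.204952, cos λ = -0.978772.
ΔU = cos φ cos λ·ΔX + cos φ sin λ·ΔY + sin φ·ΔZ = (0.721455)(-0.978772)(229) + (0.721455)(0.204952)(420) + (-0.692461)(593) = -510.23 m.

ΔU = -510.2 m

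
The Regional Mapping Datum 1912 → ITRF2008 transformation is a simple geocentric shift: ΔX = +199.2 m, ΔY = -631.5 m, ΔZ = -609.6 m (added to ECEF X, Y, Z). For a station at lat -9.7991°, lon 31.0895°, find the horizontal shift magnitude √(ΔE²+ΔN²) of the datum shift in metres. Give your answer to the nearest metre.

899 m

At φ = -9.7991°, λ = 31.0895°: sin φ = -0.170194, cos φ = 0.985411, sin λ = 0.516376, cos λ = 0.856362.
ΔE = −sin λ·ΔX + cos λ·ΔY = −(0.516376)·(199.2) + (0.856362)·(-631.5) = -643.65 m.
ΔN = −sin φ cos λ·ΔX − sin φ sin λ·ΔY + cos φ·ΔZ = −(-0.170194)(0.856362)(199.2) − (-0.170194)(0.516376)(-631.5) + (0.985411)(-609.6) = -627.17 m.
Horizontal magnitude = √(ΔE² + ΔN²) = √((-643.65)² + (-627.17)²) = 898.69 m.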